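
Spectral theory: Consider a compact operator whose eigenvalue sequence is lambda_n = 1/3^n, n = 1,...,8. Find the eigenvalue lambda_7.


The eigenvalue formula gives lambda_7 = 1/3^7
= 1/2187
= 4.5725e-04

4.5725e-04


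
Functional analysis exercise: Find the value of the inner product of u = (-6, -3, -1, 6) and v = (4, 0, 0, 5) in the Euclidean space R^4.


Computing the standard inner product <u, v> = sum u_i * v_i
= -6*4 + -3*0 + -1*0 + 6*5
= -24 + 0 + 0 + 30
= 6

6


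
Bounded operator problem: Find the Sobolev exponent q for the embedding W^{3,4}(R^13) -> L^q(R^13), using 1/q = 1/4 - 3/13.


Using the Sobolev embedding formula: 1/q = 1/p - k/n
1/q = 1/4 - 3/13 = 1/52
q = 1/(1/52) = 52

52.0000


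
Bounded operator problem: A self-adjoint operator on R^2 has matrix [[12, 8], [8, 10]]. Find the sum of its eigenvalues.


For a self-adjoint (symmetric) matrix, the eigenvalues are real.
The sum of eigenvalues equals the trace of the matrix.
trace = 12 + 10 = 22

22


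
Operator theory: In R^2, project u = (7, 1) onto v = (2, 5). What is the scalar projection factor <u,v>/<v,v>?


Computing <u,v> = 7*2 + 1*5 = 19
Computing <v,v> = 2^2 + 5^2 = 29
Projection coefficient = 19/29 = 0.6552

0.6552


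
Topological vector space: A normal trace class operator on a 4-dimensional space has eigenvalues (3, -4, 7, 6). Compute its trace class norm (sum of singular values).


For a normal operator, singular values equal |eigenvalues|.
Trace norm = sum |lambda_i| = 3 + 4 + 7 + 6
= 20

20


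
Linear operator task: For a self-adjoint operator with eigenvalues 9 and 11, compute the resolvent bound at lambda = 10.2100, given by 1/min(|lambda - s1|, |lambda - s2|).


dist(10.2100, {9, 11}) = min(|10.2100 - 9|, |10.2100 - 11|)
= min(1.2100, 0.7900) = 0.7900
Resolvent bound = 1/0.7900 = 1.2658

1.2658


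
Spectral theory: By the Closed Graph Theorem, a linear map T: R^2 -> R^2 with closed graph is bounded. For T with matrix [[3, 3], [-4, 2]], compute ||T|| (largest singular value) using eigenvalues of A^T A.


A^T A = [[25, 1], [1, 13]]
trace(A^T A) = 38, det(A^T A) = 324
discriminant = 38^2 - 4*324 = 148
Largest eigenvalue of A^T A = (trace + sqrt(disc))/2 = 25.0828
||T|| = sqrt(25.0828) = 5.0083

5.0083


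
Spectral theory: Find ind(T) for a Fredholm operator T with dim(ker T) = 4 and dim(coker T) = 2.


The Fredholm index is defined as ind(T) = dim(ker T) - dim(coker T)
= 4 - 2
= 2

2


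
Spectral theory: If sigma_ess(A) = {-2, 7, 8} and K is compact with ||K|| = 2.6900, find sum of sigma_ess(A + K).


By Weyl's theorem, the essential spectrum is invariant under compact perturbations.
sigma_ess(A + K) = sigma_ess(A) = {-2, 7, 8}
Sum = -2 + 7 + 8 = 13

13


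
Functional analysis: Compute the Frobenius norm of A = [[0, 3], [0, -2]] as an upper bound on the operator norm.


||A||_F^2 = sum a_ij^2
= 0^2 + 3^2 + 0^2 + (-2)^2
= 0 + 9 + 0 + 4 = 13
||A||_F = sqrt(13) = 3.6056

3.6056


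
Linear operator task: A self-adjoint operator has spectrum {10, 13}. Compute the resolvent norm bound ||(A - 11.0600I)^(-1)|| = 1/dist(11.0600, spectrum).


dist(11.0600, {10, 13}) = min(|11.0600 - 10|, |11.0600 - 13|)
= min(1.0600, 1.9400) = 1.0600
Resolvent bound = 1/1.0600 = 0.9434

0.9434


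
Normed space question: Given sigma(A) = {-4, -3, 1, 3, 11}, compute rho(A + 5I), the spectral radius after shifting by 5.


Spectrum of A + 5I = {1, 2, 6, 8, 16}
Spectral radius = max |lambda| over the shifted spectrum
= max(1, 2, 6, 8, 16) = 16

16


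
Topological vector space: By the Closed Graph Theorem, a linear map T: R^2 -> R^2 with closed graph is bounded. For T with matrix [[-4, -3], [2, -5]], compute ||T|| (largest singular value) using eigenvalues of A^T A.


A^T A = [[20, 2], [2, 34]]
trace(A^T A) = 54, det(A^T A) = 676
discriminant = 54^2 - 4*676 = 212
Largest eigenvalue of A^T A = (trace + sqrt(disc))/2 = 34.2801
||T|| = sqrt(34.2801) = 5.8549

5.8549


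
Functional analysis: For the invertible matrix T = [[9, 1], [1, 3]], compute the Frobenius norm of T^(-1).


det(T) = 9*3 - 1*1 = 26
T^(-1) = (1/26) * [[3, -1], [-1, 9]] = [[0.1154, -0.0385], [-0.0385, 0.3462]]
||T^(-1)||_F^2 = 0.1154^2 + (-0.0385)^2 + (-0.0385)^2 + 0.3462^2 = 0.1361
||T^(-1)||_F = sqrt(0.1361) = 0.3689

0.3689


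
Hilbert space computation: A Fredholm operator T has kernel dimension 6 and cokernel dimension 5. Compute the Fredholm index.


The Fredholm index is defined as ind(T) = dim(ker T) - dim(coker T)
= 6 - 5
= 1

1


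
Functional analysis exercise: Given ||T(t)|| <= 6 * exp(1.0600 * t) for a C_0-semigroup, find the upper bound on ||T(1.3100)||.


||T(1.3100)|| <= 6 * exp(1.0600 * 1.3100)
= 6 * exp(1.3886)
= 6 * 4.0092
= 24.0554

24.0554


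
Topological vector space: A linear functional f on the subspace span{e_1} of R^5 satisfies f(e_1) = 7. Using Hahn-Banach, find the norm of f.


The norm of f is given by ||f|| = sup_{||x||=1} |f(x)|.
On span{e_1}, ||e_1|| = 1, so ||f|| = |f(e_1)| / ||e_1||
= |7| / 1 = 7.0000

7.0000


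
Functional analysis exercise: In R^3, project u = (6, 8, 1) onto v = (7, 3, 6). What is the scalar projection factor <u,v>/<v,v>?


Computing <u,v> = 6*7 + 8*3 + 1*6 = 72
Computing <v,v> = 7^2 + 3^2 + 6^2 = 94
Projection coefficient = 72/94 = 0.7660

0.7660


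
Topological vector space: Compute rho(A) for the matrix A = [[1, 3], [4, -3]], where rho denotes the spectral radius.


For a 2x2 matrix, eigenvalues satisfy lambda^2 - (trace)*lambda + det = 0
trace = 1 + -3 = -2
det = 1*-3 - 3*4 = -15
discriminant = (-2)^2 - 4*(-15) = 64
spectral radius = max |eigenvalue| = 5.0000

5.0000


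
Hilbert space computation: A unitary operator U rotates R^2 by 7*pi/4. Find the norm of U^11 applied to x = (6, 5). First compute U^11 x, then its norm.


U is a rotation by theta = 7*pi/4
U^11 = rotation by 11*theta = 77*pi/4 = 5*pi/4 (mod 2*pi)
cos(5*pi/4) = -0.7071, sin(5*pi/4) = -0.7071
U^11 x = (-0.7071 * 6 - -0.7071 * 5, -0.7071 * 6 + -0.7071 * 5)
= (-0.7071, -7.7782)
||U^11 x|| = sqrt((-0.7071)^2 + (-7.7782)^2) = sqrt(61.0000) = 7.8102

7.8102


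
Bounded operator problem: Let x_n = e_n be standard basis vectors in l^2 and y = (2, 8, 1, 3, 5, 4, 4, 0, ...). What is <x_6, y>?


x_6 = e_6 is the standard basis vector with 1 in position 6.
<x_6, y> = y_6 = 4
As n -> infinity, <x_n, y> -> 0, confirming weak convergence of (x_n) to 0.

4


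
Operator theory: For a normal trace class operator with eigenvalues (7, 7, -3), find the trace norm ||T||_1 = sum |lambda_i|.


For a normal operator, singular values equal |eigenvalues|.
Trace norm = sum |lambda_i| = 7 + 7 + 3
= 17

17


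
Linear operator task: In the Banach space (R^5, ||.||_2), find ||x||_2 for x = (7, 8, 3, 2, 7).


The l^2 norm = (sum |x_i|^2)^(1/2)
Sum of 2th powers = 49 + 64 + 9 + 4 + 49 = 175
||x||_2 = (175)^(1/2) = 13.2288

13.2288


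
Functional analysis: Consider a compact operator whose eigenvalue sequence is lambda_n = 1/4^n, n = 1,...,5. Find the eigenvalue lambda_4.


The eigenvalue formula gives lambda_4 = 1/4^4
= 1/256
= 0.0039

0.0039


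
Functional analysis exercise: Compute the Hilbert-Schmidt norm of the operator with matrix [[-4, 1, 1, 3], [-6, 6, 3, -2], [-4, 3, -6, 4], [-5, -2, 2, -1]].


The Hilbert-Schmidt norm is sqrt(sum of squares of all entries).
Sum of squares = (-4)^2 + 1^2 + 1^2 + 3^2 + (-6)^2 + 6^2 + 3^2 + (-2)^2 + (-4)^2 + 3^2 + (-6)^2 + 4^2 + (-5)^2 + (-2)^2 + 2^2 + (-1)^2
= 16 + 1 + 1 + 9 + 36 + 36 + 9 + 4 + 16 + 9 + 36 + 16 + 25 + 4 + 4 + 1 = 223
||T||_HS = sqrt(223) = 14.9332

14.9332


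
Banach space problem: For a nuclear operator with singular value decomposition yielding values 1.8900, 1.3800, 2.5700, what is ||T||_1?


The nuclear norm is the sum of all singular values.
||T||_1 = 1.8900 + 1.3800 + 2.5700
= 5.8400

5.8400


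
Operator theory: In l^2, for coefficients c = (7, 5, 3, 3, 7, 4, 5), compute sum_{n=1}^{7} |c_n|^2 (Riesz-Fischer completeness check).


sum |c_n|^2 = 7^2 + 5^2 + 3^2 + 3^2 + 7^2 + 4^2 + 5^2
= 49 + 25 + 9 + 9 + 49 + 16 + 25
= 182

182


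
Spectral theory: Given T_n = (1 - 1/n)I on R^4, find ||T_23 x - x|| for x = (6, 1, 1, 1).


T_23 x - x = (1 - 1/23)x - x = -x/23
||x|| = sqrt(39) = 6.2450
||T_23 x - x|| = ||x||/23 = 6.2450/23 = 0.2715

0.2715


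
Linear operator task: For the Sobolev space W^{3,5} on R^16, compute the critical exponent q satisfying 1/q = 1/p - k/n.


Using the Sobolev embedding formula: 1/q = 1/p - k/n
1/q = 1/5 - 3/16 = 1/80
q = 1/(1/80) = 80

80.0000


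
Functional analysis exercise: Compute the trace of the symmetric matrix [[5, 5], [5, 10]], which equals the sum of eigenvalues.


For a self-adjoint (symmetric) matrix, the eigenvalues are real.
The sum of eigenvalues equals the trace of the matrix.
trace = 5 + 10 = 15

15


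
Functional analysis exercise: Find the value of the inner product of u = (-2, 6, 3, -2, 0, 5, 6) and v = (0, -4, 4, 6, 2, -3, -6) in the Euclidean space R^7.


Computing the standard inner product <u, v> = sum u_i * v_i
= -2*0 + 6*-4 + 3*4 + -2*6 + 0*2 + 5*-3 + 6*-6
= 0 + -24 + 12 + -12 + 0 + -15 + -36
= -75

-75


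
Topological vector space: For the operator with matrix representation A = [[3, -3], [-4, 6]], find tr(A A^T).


trace(A * A^T) = sum of squares of all entries
= 3^2 + (-3)^2 + (-4)^2 + 6^2
= 9 + 9 + 16 + 36
= 70

70


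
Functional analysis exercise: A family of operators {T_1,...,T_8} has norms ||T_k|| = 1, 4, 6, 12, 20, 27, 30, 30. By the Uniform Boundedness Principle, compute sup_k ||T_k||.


By the Uniform Boundedness Principle, the supremum of norms is finite.
sup_k ||T_k|| = max(1, 4, 6, 12, 20, 27, 30, 30) = 30

30


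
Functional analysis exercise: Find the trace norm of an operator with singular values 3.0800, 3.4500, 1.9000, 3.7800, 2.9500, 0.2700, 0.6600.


The nuclear norm is the sum of all singular values.
||T||_1 = 3.0800 + 3.4500 + 1.9000 + 3.7800 + 2.9500 + 0.2700 + 0.6600
= 16.0900

16.0900


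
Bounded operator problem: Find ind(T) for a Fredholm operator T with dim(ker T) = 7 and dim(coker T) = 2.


The Fredholm index is defined as ind(T) = dim(ker T) - dim(coker T)
= 7 - 2
= 5

5


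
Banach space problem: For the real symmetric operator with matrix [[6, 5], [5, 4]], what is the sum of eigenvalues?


For a self-adjoint (symmetric) matrix, the eigenvalues are real.
The sum of eigenvalues equals the trace of the matrix.
trace = 6 + 4 = 10

10


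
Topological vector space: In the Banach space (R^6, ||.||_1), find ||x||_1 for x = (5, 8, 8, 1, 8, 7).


The l^1 norm equals the sum of absolute values of all components.
||x||_1 = 5 + 8 + 8 + 1 + 8 + 7
= 37

37.0000


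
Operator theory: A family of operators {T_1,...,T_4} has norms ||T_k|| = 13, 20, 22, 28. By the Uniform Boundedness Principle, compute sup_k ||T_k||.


By the Uniform Boundedness Principle, the supremum of norms is finite.
sup_k ||T_k|| = max(13, 20, 22, 28) = 28

28


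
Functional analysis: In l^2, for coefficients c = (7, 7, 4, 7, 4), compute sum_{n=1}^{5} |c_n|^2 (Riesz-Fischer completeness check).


sum |c_n|^2 = 7^2 + 7^2 + 4^2 + 7^2 + 4^2
= 49 + 49 + 16 + 49 + 16
= 179

179


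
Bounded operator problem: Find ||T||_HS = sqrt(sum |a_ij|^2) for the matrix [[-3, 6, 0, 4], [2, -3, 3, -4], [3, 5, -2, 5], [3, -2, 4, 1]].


The Hilbert-Schmidt norm is sqrt(sum of squares of all entries).
Sum of squares = (-3)^2 + 6^2 + 0^2 + 4^2 + 2^2 + (-3)^2 + 3^2 + (-4)^2 + 3^2 + 5^2 + (-2)^2 + 5^2 + 3^2 + (-2)^2 + 4^2 + 1^2
= 9 + 36 + 0 + 16 + 4 + 9 + 9 + 16 + 9 + 25 + 4 + 25 + 9 + 4 + 16 + 1 = 192
||T||_HS = sqrt(192) = 13.8564

13.8564


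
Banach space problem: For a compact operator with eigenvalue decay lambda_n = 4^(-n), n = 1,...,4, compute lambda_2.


The eigenvalue formula gives lambda_2 = 1/4^2
= 1/16
= 0.0625

0.0625


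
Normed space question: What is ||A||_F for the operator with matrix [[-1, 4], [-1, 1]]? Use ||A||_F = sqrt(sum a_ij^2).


||A||_F^2 = sum a_ij^2
= (-1)^2 + 4^2 + (-1)^2 + 1^2
= 1 + 16 + 1 + 1 = 19
||A||_F = sqrt(19) = 4.3589

4.3589


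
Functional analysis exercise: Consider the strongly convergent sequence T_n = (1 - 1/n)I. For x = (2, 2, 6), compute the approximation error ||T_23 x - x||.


T_23 x - x = (1 - 1/23)x - x = -x/23
||x|| = sqrt(44) = 6.6332
||T_23 x - x|| = ||x||/23 = 6.6332/23 = 0.2884

0.2884


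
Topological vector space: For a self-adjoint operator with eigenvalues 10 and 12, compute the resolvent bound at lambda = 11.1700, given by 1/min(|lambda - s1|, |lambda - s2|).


dist(11.1700, {10, 12}) = min(|11.1700 - 10|, |11.1700 - 12|)
= min(1.1700, 0.8300) = 0.8300
Resolvent bound = 1/0.8300 = 1.2048

1.2048


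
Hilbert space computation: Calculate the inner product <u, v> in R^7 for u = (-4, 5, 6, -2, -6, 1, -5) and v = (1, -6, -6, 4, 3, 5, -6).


Computing the standard inner product <u, v> = sum u_i * v_i
= -4*1 + 5*-6 + 6*-6 + -2*4 + -6*3 + 1*5 + -5*-6
= -4 + -30 + -36 + -8 + -18 + 5 + 30
= -61

-61


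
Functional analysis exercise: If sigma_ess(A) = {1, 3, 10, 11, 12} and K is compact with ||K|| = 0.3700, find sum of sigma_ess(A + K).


By Weyl's theorem, the essential spectrum is invariant under compact perturbations.
sigma_ess(A + K) = sigma_ess(A) = {1, 3, 10, 11, 12}
Sum = 1 + 3 + 10 + 11 + 12 = 37

37


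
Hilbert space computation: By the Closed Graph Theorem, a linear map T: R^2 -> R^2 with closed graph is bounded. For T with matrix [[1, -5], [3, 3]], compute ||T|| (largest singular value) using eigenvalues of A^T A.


A^T A = [[10, 4], [4, 34]]
trace(A^T A) = 44, det(A^T A) = 324
discriminant = 44^2 - 4*324 = 640
Largest eigenvalue of A^T A = (trace + sqrt(disc))/2 = 34.6491
||T|| = sqrt(34.6491) = 5.8863

5.8863


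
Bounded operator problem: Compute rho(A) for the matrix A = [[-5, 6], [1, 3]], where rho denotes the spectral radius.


For a 2x2 matrix, eigenvalues satisfy lambda^2 - (trace)*lambda + det = 0
trace = -5 + 3 = -2
det = -5*3 - 6*1 = -21
discriminant = (-2)^2 - 4*(-21) = 88
spectral radius = max |eigenvalue| = 5.6904

5.6904


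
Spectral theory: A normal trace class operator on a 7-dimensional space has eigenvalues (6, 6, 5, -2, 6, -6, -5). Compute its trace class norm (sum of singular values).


For a normal operator, singular values equal |eigenvalues|.
Trace norm = sum |lambda_i| = 6 + 6 + 5 + 2 + 6 + 6 + 5
= 36

36


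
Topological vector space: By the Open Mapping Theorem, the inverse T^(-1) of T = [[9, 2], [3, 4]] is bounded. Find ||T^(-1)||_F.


det(T) = 9*4 - 2*3 = 30
T^(-1) = (1/30) * [[4, -2], [-3, 9]] = [[0.1333, -0.0667], [-0.1000, 0.3000]]
||T^(-1)||_F^2 = 0.1333^2 + (-0.0667)^2 + (-0.1000)^2 + 0.3000^2 = 0.1222
||T^(-1)||_F = sqrt(0.1222) = 0.3496

0.3496


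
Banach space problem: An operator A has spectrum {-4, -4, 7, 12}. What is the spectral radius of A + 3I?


Spectrum of A + 3I = {-1, -1, 10, 15}
Spectral radius = max |lambda| over the shifted spectrum
= max(1, 1, 10, 15) = 15

15


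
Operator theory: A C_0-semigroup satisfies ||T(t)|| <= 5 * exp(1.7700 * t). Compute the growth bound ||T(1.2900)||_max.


||T(1.2900)|| <= 5 * exp(1.7700 * 1.2900)
= 5 * exp(2.2833)
= 5 * 9.8090
= 49.0450

49.0450


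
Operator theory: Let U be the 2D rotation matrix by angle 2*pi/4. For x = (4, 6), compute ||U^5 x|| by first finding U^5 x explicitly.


U is a rotation by theta = 2*pi/4
U^5 = rotation by 5*theta = 10*pi/4 = 2*pi/4 (mod 2*pi)
cos(2*pi/4) = 0.0000, sin(2*pi/4) = 1.0000
U^5 x = (0.0000 * 4 - 1.0000 * 6, 1.0000 * 4 + 0.0000 * 6)
= (-6.0000, 4.0000)
||U^5 x|| = sqrt((-6.0000)^2 + 4.0000^2) = sqrt(52.0000) = 7.2111

7.2111


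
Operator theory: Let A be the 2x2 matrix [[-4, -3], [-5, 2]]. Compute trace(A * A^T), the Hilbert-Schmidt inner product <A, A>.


trace(A * A^T) = sum of squares of all entries
= (-4)^2 + (-3)^2 + (-5)^2 + 2^2
= 16 + 9 + 25 + 4
= 54

54


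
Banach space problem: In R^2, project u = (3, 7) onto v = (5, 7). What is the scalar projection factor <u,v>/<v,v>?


Computing <u,v> = 3*5 + 7*7 = 64
Computing <v,v> = 5^2 + 7^2 = 74
Projection coefficient = 64/74 = 0.8649

0.8649


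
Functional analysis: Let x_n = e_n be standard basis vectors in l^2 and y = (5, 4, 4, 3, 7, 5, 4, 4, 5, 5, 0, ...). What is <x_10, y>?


x_10 = e_10 is the standard basis vector with 1 in position 10.
<x_10, y> = y_10 = 5
As n -> infinity, <x_n, y> -> 0, confirming weak convergence of (x_n) to 0.

5


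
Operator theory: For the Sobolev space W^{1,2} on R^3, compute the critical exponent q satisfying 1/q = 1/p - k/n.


Using the Sobolev embedding formula: 1/q = 1/p - k/n
1/q = 1/2 - 1/3 = 1/6
q = 1/(1/6) = 6

6.0000


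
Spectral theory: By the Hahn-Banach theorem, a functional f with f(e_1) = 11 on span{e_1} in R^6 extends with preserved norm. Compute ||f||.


The norm of f is given by ||f|| = sup_{||x||=1} |f(x)|.
On span{e_1}, ||e_1|| = 1, so ||f|| = |f(e_1)| / ||e_1||
= |11| / 1 = 11.0000

11.0000


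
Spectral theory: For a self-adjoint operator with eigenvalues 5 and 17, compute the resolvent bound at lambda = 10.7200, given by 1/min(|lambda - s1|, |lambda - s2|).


dist(10.7200, {5, 17}) = min(|10.7200 - 5|, |10.7200 - 17|)
= min(5.7200, 6.2800) = 5.7200
Resolvent bound = 1/5.7200 = 0.1748

0.1748


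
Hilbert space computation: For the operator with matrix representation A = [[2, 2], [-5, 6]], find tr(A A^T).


trace(A * A^T) = sum of squares of all entries
= 2^2 + 2^2 + (-5)^2 + 6^2
= 4 + 4 + 25 + 36
= 69

69


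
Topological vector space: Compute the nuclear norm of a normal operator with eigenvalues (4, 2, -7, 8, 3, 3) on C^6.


For a normal operator, singular values equal |eigenvalues|.
Trace norm = sum |lambda_i| = 4 + 2 + 7 + 8 + 3 + 3
= 27

27


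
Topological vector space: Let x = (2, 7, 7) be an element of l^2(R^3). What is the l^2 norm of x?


The l^2 norm = (sum |x_i|^2)^(1/2)
Sum of 2th powers = 4 + 49 + 49 = 102
||x||_2 = (102)^(1/2) = 10.0995

10.0995


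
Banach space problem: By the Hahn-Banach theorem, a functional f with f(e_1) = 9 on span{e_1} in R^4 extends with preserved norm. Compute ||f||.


The norm of f is given by ||f|| = sup_{||x||=1} |f(x)|.
On span{e_1}, ||e_1|| = 1, so ||f|| = |f(e_1)| / ||e_1||
= |9| / 1 = 9.0000

9.0000


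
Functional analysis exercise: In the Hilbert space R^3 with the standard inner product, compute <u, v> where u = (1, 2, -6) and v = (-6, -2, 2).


Computing the standard inner product <u, v> = sum u_i * v_i
= 1*-6 + 2*-2 + -6*2
= -6 + -4 + -12
= -22

-22


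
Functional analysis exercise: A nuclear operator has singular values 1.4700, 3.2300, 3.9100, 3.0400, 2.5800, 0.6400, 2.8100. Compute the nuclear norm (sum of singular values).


The nuclear norm is the sum of all singular values.
||T||_1 = 1.4700 + 3.2300 + 3.9100 + 3.0400 + 2.5800 + 0.6400 + 2.8100
= 17.6800

17.6800


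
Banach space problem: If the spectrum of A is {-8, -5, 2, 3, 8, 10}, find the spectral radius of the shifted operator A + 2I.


Spectrum of A + 2I = {-6, -3, 4, 5, 10, 12}
Spectral radius = max |lambda| over the shifted spectrum
= max(6, 3, 4, 5, 10, 12) = 12

12


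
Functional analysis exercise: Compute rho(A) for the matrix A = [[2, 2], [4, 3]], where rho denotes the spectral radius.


For a 2x2 matrix, eigenvalues satisfy lambda^2 - (trace)*lambda + det = 0
trace = 2 + 3 = 5
det = 2*3 - 2*4 = -2
discriminant = 5^2 - 4*(-2) = 33
spectral radius = max |eigenvalue| = 5.3723

5.3723


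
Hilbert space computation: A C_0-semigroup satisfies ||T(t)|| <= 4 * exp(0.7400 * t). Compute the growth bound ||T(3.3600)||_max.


||T(3.3600)|| <= 4 * exp(0.7400 * 3.3600)
= 4 * exp(2.4864)
= 4 * 12.0179
= 48.0717

48.0717


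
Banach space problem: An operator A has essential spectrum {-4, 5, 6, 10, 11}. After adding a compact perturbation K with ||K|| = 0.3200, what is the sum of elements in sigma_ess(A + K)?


By Weyl's theorem, the essential spectrum is invariant under compact perturbations.
sigma_ess(A + K) = sigma_ess(A) = {-4, 5, 6, 10, 11}
Sum = -4 + 5 + 6 + 10 + 11 = 28

28


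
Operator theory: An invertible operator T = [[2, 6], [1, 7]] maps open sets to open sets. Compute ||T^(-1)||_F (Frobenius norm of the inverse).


det(T) = 2*7 - 6*1 = 8
T^(-1) = (1/8) * [[7, -6], [-1, 2]] = [[0.8750, -0.7500], [-0.1250, 0.2500]]
||T^(-1)||_F^2 = 0.8750^2 + (-0.7500)^2 + (-0.1250)^2 + 0.2500^2 = 1.4062
||T^(-1)||_F = sqrt(1.4062) = 1.1859

1.1859


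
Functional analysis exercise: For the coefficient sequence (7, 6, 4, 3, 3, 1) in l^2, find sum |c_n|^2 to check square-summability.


sum |c_n|^2 = 7^2 + 6^2 + 4^2 + 3^2 + 3^2 + 1^2
= 49 + 36 + 16 + 9 + 9 + 1
= 120

120


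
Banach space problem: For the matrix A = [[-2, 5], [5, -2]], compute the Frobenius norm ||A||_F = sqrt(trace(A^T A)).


||A||_F^2 = sum a_ij^2
= (-2)^2 + 5^2 + 5^2 + (-2)^2
= 4 + 25 + 25 + 4 = 58
||A||_F = sqrt(58) = 7.6158

7.6158


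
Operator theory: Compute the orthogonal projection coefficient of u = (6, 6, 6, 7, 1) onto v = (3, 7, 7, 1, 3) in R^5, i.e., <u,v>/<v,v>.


Computing <u,v> = 6*3 + 6*7 + 6*7 + 7*1 + 1*3 = 112
Computing <v,v> = 3^2 + 7^2 + 7^2 + 1^2 + 3^2 = 117
Projection coefficient = 112/117 = 0.9573

0.9573


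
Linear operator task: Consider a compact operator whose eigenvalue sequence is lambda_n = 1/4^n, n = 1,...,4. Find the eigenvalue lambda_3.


The eigenvalue formula gives lambda_3 = 1/4^3
= 1/64
= 0.0156

0.0156


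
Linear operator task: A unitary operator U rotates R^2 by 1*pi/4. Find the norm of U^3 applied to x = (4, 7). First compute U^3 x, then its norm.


U is a rotation by theta = 1*pi/4
U^3 = rotation by 3*theta = 3*pi/4
cos(3*pi/4) = -0.7071, sin(3*pi/4) = 0.7071
U^3 x = (-0.7071 * 4 - 0.7071 * 7, 0.7071 * 4 + -0.7071 * 7)
= (-7.7782, -2.1213)
||U^3 x|| = sqrt((-7.7782)^2 + (-2.1213)^2) = sqrt(65.0000) = 8.0623

8.0623


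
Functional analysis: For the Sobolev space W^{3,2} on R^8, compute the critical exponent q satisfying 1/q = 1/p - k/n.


Using the Sobolev embedding formula: 1/q = 1/p - k/n
1/q = 1/2 - 3/8 = 1/8
q = 1/(1/8) = 8

8.0000


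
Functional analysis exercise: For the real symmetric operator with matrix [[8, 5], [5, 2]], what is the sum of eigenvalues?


For a self-adjoint (symmetric) matrix, the eigenvalues are real.
The sum of eigenvalues equals the trace of the matrix.
trace = 8 + 2 = 10

10


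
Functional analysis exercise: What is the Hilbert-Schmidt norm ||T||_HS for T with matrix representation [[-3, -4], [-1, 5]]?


The Hilbert-Schmidt norm is sqrt(sum of squares of all entries).
Sum of squares = (-3)^2 + (-4)^2 + (-1)^2 + 5^2
= 9 + 16 + 1 + 25 = 51
||T||_HS = sqrt(51) = 7.1414

7.1414


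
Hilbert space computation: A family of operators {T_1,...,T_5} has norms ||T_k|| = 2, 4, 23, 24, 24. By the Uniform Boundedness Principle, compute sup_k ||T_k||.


By the Uniform Boundedness Principle, the supremum of norms is finite.
sup_k ||T_k|| = max(2, 4, 23, 24, 24) = 24

24


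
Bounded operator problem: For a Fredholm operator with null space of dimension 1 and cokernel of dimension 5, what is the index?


The Fredholm index is defined as ind(T) = dim(ker T) - dim(coker T)
= 1 - 5
= -4

-4


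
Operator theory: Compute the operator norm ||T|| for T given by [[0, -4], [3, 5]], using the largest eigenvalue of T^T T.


A^T A = [[9, 15], [15, 41]]
trace(A^T A) = 50, det(A^T A) = 144
discriminant = 50^2 - 4*144 = 1924
Largest eigenvalue of A^T A = (trace + sqrt(disc))/2 = 46.9317
||T|| = sqrt(46.9317) = 6.8507

6.8507


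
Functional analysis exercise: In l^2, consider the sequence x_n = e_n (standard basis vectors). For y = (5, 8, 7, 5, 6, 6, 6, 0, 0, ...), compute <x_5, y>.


x_5 = e_5 is the standard basis vector with 1 in position 5.
<x_5, y> = y_5 = 6
As n -> infinity, <x_n, y> -> 0, confirming weak convergence of (x_n) to 0.

6


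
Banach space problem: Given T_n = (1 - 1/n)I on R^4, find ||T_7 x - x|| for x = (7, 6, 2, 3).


T_7 x - x = (1 - 1/7)x - x = -x/7
||x|| = sqrt(98) = 9.8995
||T_7 x - x|| = ||x||/7 = 9.8995/7 = 1.4142

1.4142


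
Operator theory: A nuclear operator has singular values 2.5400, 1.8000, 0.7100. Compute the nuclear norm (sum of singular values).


The nuclear norm is the sum of all singular values.
||T||_1 = 2.5400 + 1.8000 + 0.7100
= 5.0500

5.0500


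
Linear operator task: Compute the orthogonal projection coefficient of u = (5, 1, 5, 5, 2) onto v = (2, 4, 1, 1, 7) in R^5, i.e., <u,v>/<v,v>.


Computing <u,v> = 5*2 + 1*4 + 5*1 + 5*1 + 2*7 = 38
Computing <v,v> = 2^2 + 4^2 + 1^2 + 1^2 + 7^2 = 71
Projection coefficient = 38/71 = 0.5352

0.5352


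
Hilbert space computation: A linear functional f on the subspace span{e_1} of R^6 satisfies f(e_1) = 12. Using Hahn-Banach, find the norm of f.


The norm of f is given by ||f|| = sup_{||x||=1} |f(x)|.
On span{e_1}, ||e_1|| = 1, so ||f|| = |f(e_1)| / ||e_1||
= |12| / 1 = 12.0000

12.0000


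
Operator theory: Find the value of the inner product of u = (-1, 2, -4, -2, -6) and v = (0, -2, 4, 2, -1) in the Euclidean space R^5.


Computing the standard inner product <u, v> = sum u_i * v_i
= -1*0 + 2*-2 + -4*4 + -2*2 + -6*-1
= 0 + -4 + -16 + -4 + 6
= -18

-18


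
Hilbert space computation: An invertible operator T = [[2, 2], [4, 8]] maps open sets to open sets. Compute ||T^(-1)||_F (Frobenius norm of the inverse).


det(T) = 2*8 - 2*4 = 8
T^(-1) = (1/8) * [[8, -2], [-4, 2]] = [[1.0000, -0.2500], [-0.5000, 0.2500]]
||T^(-1)||_F^2 = 1.0000^2 + (-0.2500)^2 + (-0.5000)^2 + 0.2500^2 = 1.3750
||T^(-1)||_F = sqrt(1.3750) = 1.1726

1.1726


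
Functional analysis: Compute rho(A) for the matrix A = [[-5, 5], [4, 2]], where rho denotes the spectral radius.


For a 2x2 matrix, eigenvalues satisfy lambda^2 - (trace)*lambda + det = 0
trace = -5 + 2 = -3
det = -5*2 - 5*4 = -30
discriminant = (-3)^2 - 4*(-30) = 129
spectral radius = max |eigenvalue| = 7.1789

7.1789


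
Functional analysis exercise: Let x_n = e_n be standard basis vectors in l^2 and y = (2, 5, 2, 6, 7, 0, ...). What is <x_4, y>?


x_4 = e_4 is the standard basis vector with 1 in position 4.
<x_4, y> = y_4 = 6
As n -> infinity, <x_n, y> -> 0, confirming weak convergence of (x_n) to 0.

6


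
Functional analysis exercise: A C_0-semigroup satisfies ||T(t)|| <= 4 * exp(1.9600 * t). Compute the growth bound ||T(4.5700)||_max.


||T(4.5700)|| <= 4 * exp(1.9600 * 4.5700)
= 4 * exp(8.9572)
= 4 * 7763.5890
= 31054.3558

31054.3558


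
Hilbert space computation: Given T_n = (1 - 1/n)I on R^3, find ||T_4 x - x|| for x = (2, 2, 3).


T_4 x - x = (1 - 1/4)x - x = -x/4
||x|| = sqrt(17) = 4.1231
||T_4 x - x|| = ||x||/4 = 4.1231/4 = 1.0308

1.0308


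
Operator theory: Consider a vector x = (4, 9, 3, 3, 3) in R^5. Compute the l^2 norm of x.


The l^2 norm = (sum |x_i|^2)^(1/2)
Sum of 2th powers = 16 + 81 + 9 + 9 + 9 = 124
||x||_2 = (124)^(1/2) = 11.1355

11.1355


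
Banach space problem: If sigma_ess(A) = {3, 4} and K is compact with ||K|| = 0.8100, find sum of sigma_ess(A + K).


By Weyl's theorem, the essential spectrum is invariant under compact perturbations.
sigma_ess(A + K) = sigma_ess(A) = {3, 4}
Sum = 3 + 4 = 7

7


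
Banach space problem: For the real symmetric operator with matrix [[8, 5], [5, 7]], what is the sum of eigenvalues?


For a self-adjoint (symmetric) matrix, the eigenvalues are real.
The sum of eigenvalues equals the trace of the matrix.
trace = 8 + 7 = 15

15


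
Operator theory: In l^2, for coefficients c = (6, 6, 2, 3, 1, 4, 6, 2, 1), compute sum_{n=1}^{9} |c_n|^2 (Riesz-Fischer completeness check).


sum |c_n|^2 = 6^2 + 6^2 + 2^2 + 3^2 + 1^2 + 4^2 + 6^2 + 2^2 + 1^2
= 36 + 36 + 4 + 9 + 1 + 16 + 36 + 4 + 1
= 143

143


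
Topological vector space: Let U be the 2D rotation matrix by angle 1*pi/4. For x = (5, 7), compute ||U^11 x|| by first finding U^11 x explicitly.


U is a rotation by theta = 1*pi/4
U^11 = rotation by 11*theta = 11*pi/4 = 3*pi/4 (mod 2*pi)
cos(3*pi/4) = -0.7071, sin(3*pi/4) = 0.7071
U^11 x = (-0.7071 * 5 - 0.7071 * 7, 0.7071 * 5 + -0.7071 * 7)
= (-8.4853, -1.4142)
||U^11 x|| = sqrt((-8.4853)^2 + (-1.4142)^2) = sqrt(74.0000) = 8.6023

8.6023


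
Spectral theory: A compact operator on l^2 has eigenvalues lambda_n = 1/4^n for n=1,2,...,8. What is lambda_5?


The eigenvalue formula gives lambda_5 = 1/4^5
= 1/1024
= 9.7656e-04

9.7656e-04


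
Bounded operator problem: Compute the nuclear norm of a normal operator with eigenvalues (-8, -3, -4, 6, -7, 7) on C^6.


For a normal operator, singular values equal |eigenvalues|.
Trace norm = sum |lambda_i| = 8 + 3 + 4 + 6 + 7 + 7
= 35

35


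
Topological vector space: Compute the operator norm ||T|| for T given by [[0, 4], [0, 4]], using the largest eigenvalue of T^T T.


A^T A = [[0, 0], [0, 32]]
trace(A^T A) = 32, det(A^T A) = 0
discriminant = 32^2 - 4*0 = 1024
Largest eigenvalue of A^T A = (trace + sqrt(disc))/2 = 32.0000
||T|| = sqrt(32.0000) = 5.6569

5.6569


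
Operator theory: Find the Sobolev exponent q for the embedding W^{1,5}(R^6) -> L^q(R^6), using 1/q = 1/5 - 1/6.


Using the Sobolev embedding formula: 1/q = 1/p - k/n
1/q = 1/5 - 1/6 = 1/30
q = 1/(1/30) = 30

30.0000


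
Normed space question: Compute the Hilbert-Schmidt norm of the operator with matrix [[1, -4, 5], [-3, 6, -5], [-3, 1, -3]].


The Hilbert-Schmidt norm is sqrt(sum of squares of all entries).
Sum of squares = 1^2 + (-4)^2 + 5^2 + (-3)^2 + 6^2 + (-5)^2 + (-3)^2 + 1^2 + (-3)^2
= 1 + 16 + 25 + 9 + 36 + 25 + 9 + 1 + 9 = 131
||T||_HS = sqrt(131) = 11.4455

11.4455


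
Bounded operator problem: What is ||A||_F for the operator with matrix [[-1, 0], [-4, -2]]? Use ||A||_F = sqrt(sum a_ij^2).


||A||_F^2 = sum a_ij^2
= (-1)^2 + 0^2 + (-4)^2 + (-2)^2
= 1 + 0 + 16 + 4 = 21
||A||_F = sqrt(21) = 4.5826

4.5826


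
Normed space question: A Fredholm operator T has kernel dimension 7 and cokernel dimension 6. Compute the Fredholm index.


The Fredholm index is defined as ind(T) = dim(ker T) - dim(coker T)
= 7 - 6
= 1

1


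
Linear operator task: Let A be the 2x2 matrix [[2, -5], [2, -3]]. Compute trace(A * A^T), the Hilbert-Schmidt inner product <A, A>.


trace(A * A^T) = sum of squares of all entries
= 2^2 + (-5)^2 + 2^2 + (-3)^2
= 4 + 25 + 4 + 9
= 42

42


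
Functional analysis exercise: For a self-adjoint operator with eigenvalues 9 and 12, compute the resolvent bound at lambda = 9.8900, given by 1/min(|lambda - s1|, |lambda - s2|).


dist(9.8900, {9, 12}) = min(|9.8900 - 9|, |9.8900 - 12|)
= min(0.8900, 2.1100) = 0.8900
Resolvent bound = 1/0.8900 = 1.1236

1.1236


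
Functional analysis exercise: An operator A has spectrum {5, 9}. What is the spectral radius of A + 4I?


Spectrum of A + 4I = {9, 13}
Spectral radius = max |lambda| over the shifted spectrum
= max(9, 13) = 13

13


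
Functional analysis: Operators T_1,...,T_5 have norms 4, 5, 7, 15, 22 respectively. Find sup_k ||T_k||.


By the Uniform Boundedness Principle, the supremum of norms is finite.
sup_k ||T_k|| = max(4, 5, 7, 15, 22) = 22

22


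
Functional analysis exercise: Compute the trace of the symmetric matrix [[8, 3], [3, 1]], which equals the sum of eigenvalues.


For a self-adjoint (symmetric) matrix, the eigenvalues are real.
The sum of eigenvalues equals the trace of the matrix.
trace = 8 + 1 = 9

9


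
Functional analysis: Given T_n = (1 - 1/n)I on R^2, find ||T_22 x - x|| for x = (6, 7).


T_22 x - x = (1 - 1/22)x - x = -x/22
||x|| = sqrt(85) = 9.2195
||T_22 x - x|| = ||x||/22 = 9.2195/22 = 0.4191

0.4191


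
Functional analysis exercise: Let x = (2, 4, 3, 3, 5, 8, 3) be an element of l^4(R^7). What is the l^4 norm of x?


The l^4 norm = (sum |x_i|^4)^(1/4)
Sum of 4th powers = 16 + 256 + 81 + 81 + 625 + 4096 + 81 = 5236
||x||_4 = (5236)^(1/4) = 8.5065

8.5065


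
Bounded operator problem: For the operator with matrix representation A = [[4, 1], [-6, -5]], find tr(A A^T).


trace(A * A^T) = sum of squares of all entries
= 4^2 + 1^2 + (-6)^2 + (-5)^2
= 16 + 1 + 36 + 25
= 78

78


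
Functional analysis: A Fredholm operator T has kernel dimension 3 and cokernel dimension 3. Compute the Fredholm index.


The Fredholm index is defined as ind(T) = dim(ker T) - dim(coker T)
= 3 - 3
= 0

0


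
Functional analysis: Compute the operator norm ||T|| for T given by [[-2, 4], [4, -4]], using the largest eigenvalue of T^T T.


A^T A = [[20, -24], [-24, 32]]
trace(A^T A) = 52, det(A^T A) = 64
discriminant = 52^2 - 4*64 = 2448
Largest eigenvalue of A^T A = (trace + sqrt(disc))/2 = 50.7386
||T|| = sqrt(50.7386) = 7.1231

7.1231


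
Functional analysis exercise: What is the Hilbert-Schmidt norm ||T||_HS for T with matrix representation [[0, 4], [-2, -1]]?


The Hilbert-Schmidt norm is sqrt(sum of squares of all entries).
Sum of squares = 0^2 + 4^2 + (-2)^2 + (-1)^2
= 0 + 16 + 4 + 1 = 21
||T||_HS = sqrt(21) = 4.5826

4.5826


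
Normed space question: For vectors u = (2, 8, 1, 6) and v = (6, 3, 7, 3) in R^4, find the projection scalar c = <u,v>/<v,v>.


Computing <u,v> = 2*6 + 8*3 + 1*7 + 6*3 = 61
Computing <v,v> = 6^2 + 3^2 + 7^2 + 3^2 = 103
Projection coefficient = 61/103 = 0.5922

0.5922


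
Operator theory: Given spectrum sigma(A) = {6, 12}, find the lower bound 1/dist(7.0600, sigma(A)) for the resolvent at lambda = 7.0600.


dist(7.0600, {6, 12}) = min(|7.0600 - 6|, |7.0600 - 12|)
= min(1.0600, 4.9400) = 1.0600
Resolvent bound = 1/1.0600 = 0.9434

0.9434


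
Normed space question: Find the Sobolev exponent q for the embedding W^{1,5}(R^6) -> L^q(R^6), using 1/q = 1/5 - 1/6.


Using the Sobolev embedding formula: 1/q = 1/p - k/n
1/q = 1/5 - 1/6 = 1/30
q = 1/(1/30) = 30

30.0000


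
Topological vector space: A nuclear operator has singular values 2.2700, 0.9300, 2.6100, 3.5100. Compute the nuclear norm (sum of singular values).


The nuclear norm is the sum of all singular values.
||T||_1 = 2.2700 + 0.9300 + 2.6100 + 3.5100
= 9.3200

9.3200


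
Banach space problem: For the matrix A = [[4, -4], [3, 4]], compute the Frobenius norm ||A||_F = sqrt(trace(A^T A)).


||A||_F^2 = sum a_ij^2
= 4^2 + (-4)^2 + 3^2 + 4^2
= 16 + 16 + 9 + 16 = 57
||A||_F = sqrt(57) = 7.5498

7.5498


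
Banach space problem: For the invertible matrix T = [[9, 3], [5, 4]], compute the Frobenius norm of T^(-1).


det(T) = 9*4 - 3*5 = 21
T^(-1) = (1/21) * [[4, -3], [-5, 9]] = [[0.1905, -0.1429], [-0.2381, 0.4286]]
||T^(-1)||_F^2 = 0.1905^2 + (-0.1429)^2 + (-0.2381)^2 + 0.4286^2 = 0.2971
||T^(-1)||_F = sqrt(0.2971) = 0.5450

0.5450


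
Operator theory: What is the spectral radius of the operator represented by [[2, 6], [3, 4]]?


For a 2x2 matrix, eigenvalues satisfy lambda^2 - (trace)*lambda + det = 0
trace = 2 + 4 = 6
det = 2*4 - 6*3 = -10
discriminant = 6^2 - 4*(-10) = 76
spectral radius = max |eigenvalue| = 7.3589

7.3589


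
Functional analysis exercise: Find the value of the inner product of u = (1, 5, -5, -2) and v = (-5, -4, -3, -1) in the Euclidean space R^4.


Computing the standard inner product <u, v> = sum u_i * v_i
= 1*-5 + 5*-4 + -5*-3 + -2*-1
= -5 + -20 + 15 + 2
= -8

-8


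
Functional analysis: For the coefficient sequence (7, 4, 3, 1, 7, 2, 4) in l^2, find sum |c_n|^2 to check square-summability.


sum |c_n|^2 = 7^2 + 4^2 + 3^2 + 1^2 + 7^2 + 2^2 + 4^2
= 49 + 16 + 9 + 1 + 49 + 4 + 16
= 144

144


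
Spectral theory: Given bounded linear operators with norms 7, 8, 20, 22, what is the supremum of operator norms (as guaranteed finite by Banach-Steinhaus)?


By the Uniform Boundedness Principle, the supremum of norms is finite.
sup_k ||T_k|| = max(7, 8, 20, 22) = 22

22


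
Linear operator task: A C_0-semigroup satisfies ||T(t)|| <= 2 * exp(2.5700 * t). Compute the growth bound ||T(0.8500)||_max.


||T(0.8500)|| <= 2 * exp(2.5700 * 0.8500)
= 2 * exp(2.1845)
= 2 * 8.8862
= 17.7724

17.7724


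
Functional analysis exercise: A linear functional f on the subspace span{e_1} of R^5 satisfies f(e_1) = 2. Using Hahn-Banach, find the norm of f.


The norm of f is given by ||f|| = sup_{||x||=1} |f(x)|.
On span{e_1}, ||e_1|| = 1, so ||f|| = |f(e_1)| / ||e_1||
= |2| / 1 = 2.0000

2.0000


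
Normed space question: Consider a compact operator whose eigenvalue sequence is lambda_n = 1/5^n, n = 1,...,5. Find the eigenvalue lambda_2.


The eigenvalue formula gives lambda_2 = 1/5^2
= 1/25
= 0.0400

0.0400


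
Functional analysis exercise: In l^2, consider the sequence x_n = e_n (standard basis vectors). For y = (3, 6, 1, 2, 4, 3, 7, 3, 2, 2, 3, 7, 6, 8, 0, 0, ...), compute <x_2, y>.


x_2 = e_2 is the standard basis vector with 1 in position 2.
<x_2, y> = y_2 = 6
As n -> infinity, <x_n, y> -> 0, confirming weak convergence of (x_n) to 0.

6


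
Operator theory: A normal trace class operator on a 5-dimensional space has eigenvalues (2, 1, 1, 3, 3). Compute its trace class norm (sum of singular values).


For a normal operator, singular values equal |eigenvalues|.
Trace norm = sum |lambda_i| = 2 + 1 + 1 + 3 + 3
= 10

10


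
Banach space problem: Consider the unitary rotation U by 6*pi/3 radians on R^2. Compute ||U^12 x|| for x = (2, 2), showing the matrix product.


U is a rotation by theta = 6*pi/3
U^12 = rotation by 12*theta = 72*pi/3 = 0*pi/3 (mod 2*pi)
cos(0*pi/3) = 1.0000, sin(0*pi/3) = 0.0000
U^12 x = (1.0000 * 2 - 0.0000 * 2, 0.0000 * 2 + 1.0000 * 2)
= (2.0000, 2.0000)
||U^12 x|| = sqrt(2.0000^2 + 2.0000^2) = sqrt(8.0000) = 2.8284

2.8284


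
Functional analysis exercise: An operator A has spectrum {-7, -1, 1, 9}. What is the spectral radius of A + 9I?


Spectrum of A + 9I = {2, 8, 10, 18}
Spectral radius = max |lambda| over the shifted spectrum
= max(2, 8, 10, 18) = 18

18


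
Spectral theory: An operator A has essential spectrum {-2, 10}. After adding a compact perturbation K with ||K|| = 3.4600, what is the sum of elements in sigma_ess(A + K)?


By Weyl's theorem, the essential spectrum is invariant under compact perturbations.
sigma_ess(A + K) = sigma_ess(A) = {-2, 10}
Sum = -2 + 10 = 8

8


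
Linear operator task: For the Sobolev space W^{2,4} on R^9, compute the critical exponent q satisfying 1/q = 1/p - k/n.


Using the Sobolev embedding formula: 1/q = 1/p - k/n
1/q = 1/4 - 2/9 = 1/36
q = 1/(1/36) = 36

36.0000


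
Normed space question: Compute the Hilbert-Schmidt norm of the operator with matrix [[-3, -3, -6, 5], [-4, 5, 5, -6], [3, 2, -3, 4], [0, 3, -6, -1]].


The Hilbert-Schmidt norm is sqrt(sum of squares of all entries).
Sum of squares = (-3)^2 + (-3)^2 + (-6)^2 + 5^2 + (-4)^2 + 5^2 + 5^2 + (-6)^2 + 3^2 + 2^2 + (-3)^2 + 4^2 + 0^2 + 3^2 + (-6)^2 + (-1)^2
= 9 + 9 + 36 + 25 + 16 + 25 + 25 + 36 + 9 + 4 + 9 + 16 + 0 + 9 + 36 + 1 = 265
||T||_HS = sqrt(265) = 16.2788

16.2788


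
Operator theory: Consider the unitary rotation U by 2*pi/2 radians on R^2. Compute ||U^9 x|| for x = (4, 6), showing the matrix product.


U is a rotation by theta = 2*pi/2
U^9 = rotation by 9*theta = 18*pi/2 = 2*pi/2 (mod 2*pi)
cos(2*pi/2) = -1.0000, sin(2*pi/2) = 0.0000
U^9 x = (-1.0000 * 4 - 0.0000 * 6, 0.0000 * 4 + -1.0000 * 6)
= (-4.0000, -6.0000)
||U^9 x|| = sqrt((-4.0000)^2 + (-6.0000)^2) = sqrt(52.0000) = 7.2111

7.2111


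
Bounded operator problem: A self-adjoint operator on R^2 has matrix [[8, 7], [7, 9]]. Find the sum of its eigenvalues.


For a self-adjoint (symmetric) matrix, the eigenvalues are real.
The sum of eigenvalues equals the trace of the matrix.
trace = 8 + 9 = 17

17


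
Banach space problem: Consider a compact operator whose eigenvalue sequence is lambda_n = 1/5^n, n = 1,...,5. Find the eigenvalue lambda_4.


The eigenvalue formula gives lambda_4 = 1/5^4
= 1/625
= 0.0016

0.0016


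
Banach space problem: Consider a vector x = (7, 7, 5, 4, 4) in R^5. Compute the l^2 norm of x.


The l^2 norm = (sum |x_i|^2)^(1/2)
Sum of 2th powers = 49 + 49 + 25 + 16 + 16 = 155
||x||_2 = (155)^(1/2) = 12.4499

12.4499
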